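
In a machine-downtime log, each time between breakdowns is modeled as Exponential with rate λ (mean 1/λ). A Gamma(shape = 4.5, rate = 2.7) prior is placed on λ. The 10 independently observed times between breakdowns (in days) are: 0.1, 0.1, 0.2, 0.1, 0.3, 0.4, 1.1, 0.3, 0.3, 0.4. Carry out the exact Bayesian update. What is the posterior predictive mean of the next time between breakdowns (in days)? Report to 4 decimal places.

0.4444

With a Gamma(shape α, rate β) prior on the exponential rate λ, the posterior after n observations with total T = Σxᵢ is Gamma(α+n, β+T).
Sum of observations T = 3.3 days; n = 10.
Posterior: Gamma(4.5+10, 2.7+3.3) = Gamma(14.5, 6.0).
The predictive distribution for the next observation is Lomax; its mean is β/(α−1) = 6.0/13.5 = 0.4444.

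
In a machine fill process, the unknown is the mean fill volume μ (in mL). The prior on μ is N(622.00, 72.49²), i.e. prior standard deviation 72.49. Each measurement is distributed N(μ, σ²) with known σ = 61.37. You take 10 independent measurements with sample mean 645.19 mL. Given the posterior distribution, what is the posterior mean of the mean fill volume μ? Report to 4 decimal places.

643.6391

For Normal data with known variance σ², a Normal(μ₀, σ₀²) prior on μ is conjugate. Posterior precision = 1/σ₀² + n/σ²; posterior mean is the precision-weighted average of μ₀ and x̄.
n·x̄ = 10·645.19 = 6451.9.
σ₀² = 72.49² = 5254.8001, σ² = 61.37² = 3766.2769; σ² + n·σ₀² = 3766.2769 + 10·5254.8001 = 56314.2779.
Posterior mean = (μ₀/σ₀² + n·x̄/σ²)/(1/σ₀² + n/σ²) = (σ²·μ₀ + σ₀²·n·x̄)/(σ² + n·σ₀²) = (3766.2769·622.00 + 5254.8001·6451.9)/56314.2779 = 36246068.99699/56314.2779 = 643.6391.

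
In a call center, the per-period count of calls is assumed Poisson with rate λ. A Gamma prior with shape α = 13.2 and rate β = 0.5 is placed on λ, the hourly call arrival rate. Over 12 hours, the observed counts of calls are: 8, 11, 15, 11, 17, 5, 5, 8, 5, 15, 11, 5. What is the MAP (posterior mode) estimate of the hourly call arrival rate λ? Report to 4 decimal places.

10.2560

With a Gamma(shape α, rate β) prior, the Poisson likelihood is conjugate: the posterior is Gamma(α + ΣXᵢ, β + n).
Sum of counts S = 116 over n = 12 hours.
Posterior: Gamma(α+S, β+n) = Gamma(13.2+116, 0.5+12) = Gamma(129.2, 12.5).
Mode of Gamma(α,β) for α≥1 is (α−1)/β = 128.2/12.5 = 10.2560.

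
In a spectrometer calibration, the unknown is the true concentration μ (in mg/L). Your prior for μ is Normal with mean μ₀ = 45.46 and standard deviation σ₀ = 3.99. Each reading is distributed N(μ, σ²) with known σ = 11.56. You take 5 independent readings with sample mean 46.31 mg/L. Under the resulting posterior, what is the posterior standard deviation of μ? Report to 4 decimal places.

For Normal data with known variance σ², a Normal(μ₀, σ₀²) prior on μ is conjugate. Posterior precision = 1/σ₀² + n/σ²; posterior mean is the precision-weighted average of μ₀ and x̄.
σ₀² = 3.99² = 15.9201, σ² = 11.56² = 133.6336; σ² + n·σ₀² = 133.6336 + 5·15.9201 = 213.2341.
Posterior precision = 1/σ₀² + n/σ² = 1/15.9201 + 5/133.6336 = (σ² + n·σ₀²)/(σ₀²σ²) = 213.2341/(15.9201·133.6336); posterior variance σₙ² = σ₀²σ²/(σ² + n·σ₀²) = 15.9201·133.6336/213.2341 = 9.977111.
Posterior SD = √σₙ² = √(15.9201·133.6336/213.2341) = 3.1587.

3.1587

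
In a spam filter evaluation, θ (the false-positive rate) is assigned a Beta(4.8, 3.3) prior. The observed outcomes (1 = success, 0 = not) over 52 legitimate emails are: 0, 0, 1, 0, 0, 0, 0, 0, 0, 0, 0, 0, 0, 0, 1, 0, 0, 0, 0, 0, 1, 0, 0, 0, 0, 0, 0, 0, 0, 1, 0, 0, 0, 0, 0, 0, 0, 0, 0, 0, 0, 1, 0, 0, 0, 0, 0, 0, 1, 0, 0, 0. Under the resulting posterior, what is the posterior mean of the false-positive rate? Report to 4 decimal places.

0.1797

The Beta prior is conjugate to a Binomial/Bernoulli likelihood; the update adds successes to α and failures to β.
Posterior: Beta(α+k, β+n−k) = Beta(4.8+6, 3.3+46) = Beta(10.8, 49.3).
Posterior mean = α/(α+β) = 10.8/60.1 = 0.1797.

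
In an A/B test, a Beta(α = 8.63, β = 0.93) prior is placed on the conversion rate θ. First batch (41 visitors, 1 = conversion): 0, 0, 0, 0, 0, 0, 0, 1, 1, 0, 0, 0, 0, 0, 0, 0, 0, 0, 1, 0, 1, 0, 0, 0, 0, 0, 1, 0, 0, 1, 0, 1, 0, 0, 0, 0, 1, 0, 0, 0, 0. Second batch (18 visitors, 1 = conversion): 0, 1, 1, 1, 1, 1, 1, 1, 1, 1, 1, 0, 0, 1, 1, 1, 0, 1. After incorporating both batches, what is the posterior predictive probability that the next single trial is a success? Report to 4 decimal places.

0.4468

The Beta prior is conjugate to a Binomial/Bernoulli likelihood; the update adds successes to α and failures to β.
After batch 1: Beta(8.63+8, 0.93+33) = Beta(16.63, 33.93).
After batch 2: Beta(16.63+14, 33.93+4) = Beta(30.63, 37.93).
For a single future Bernoulli trial, P(success | data) = α/(α+β) = 0.4468.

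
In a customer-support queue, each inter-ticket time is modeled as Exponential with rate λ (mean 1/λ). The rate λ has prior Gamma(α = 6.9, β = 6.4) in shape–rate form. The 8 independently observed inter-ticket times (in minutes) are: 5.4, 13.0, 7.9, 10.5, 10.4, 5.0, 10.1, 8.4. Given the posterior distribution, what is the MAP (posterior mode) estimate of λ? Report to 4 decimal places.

With a Gamma(shape α, rate β) prior on the exponential rate λ, the posterior after n observations with total T = Σxᵢ is Gamma(α+n, β+T).
Sum of observations T = 70.7 minutes; n = 8.
Posterior: Gamma(6.9+8, 6.4+70.7) = Gamma(14.9, 77.1).
Mode = (α−1)/β = 0.1803.

0.1803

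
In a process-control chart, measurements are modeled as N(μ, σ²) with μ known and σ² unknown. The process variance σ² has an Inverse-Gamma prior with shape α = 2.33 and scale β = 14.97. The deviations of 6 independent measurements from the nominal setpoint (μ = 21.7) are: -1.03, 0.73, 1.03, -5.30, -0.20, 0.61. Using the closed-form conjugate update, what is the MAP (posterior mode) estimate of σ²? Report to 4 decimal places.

4.8260

With known mean μ and an Inverse-Gamma(α, β) prior on σ², the Normal likelihood is conjugate: posterior is Inv-Gamma(α + n/2, β + Σ(xᵢ−μ)²/2).
Σ(xᵢ−μ)² = (-1.03)² + (0.73)² + (1.03)² + (-5.30)² + (-0.20)² + (0.61)² = 31.1568.
Posterior: Inv-Gamma(2.33 + 6/2, 14.97 + 31.1568/2) = Inv-Gamma(5.33, 30.54840).
Mode = β/(α+1) = 30.54840/6.33 = 4.8260.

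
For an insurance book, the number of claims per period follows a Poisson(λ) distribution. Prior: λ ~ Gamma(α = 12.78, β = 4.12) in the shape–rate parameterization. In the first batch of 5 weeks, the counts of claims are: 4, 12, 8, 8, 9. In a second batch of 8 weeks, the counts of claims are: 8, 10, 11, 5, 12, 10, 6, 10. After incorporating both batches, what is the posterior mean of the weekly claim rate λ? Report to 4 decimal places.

With a Gamma(shape α, rate β) prior, the Poisson likelihood is conjugate: the posterior is Gamma(α + ΣXᵢ, β + n).
Batch 1: sum of counts S = 41 over n = 5 weeks.
After batch 1: Gamma(α+S, β+n) = Gamma(12.78+41, 4.12+5) = Gamma(53.78, 9.12).
Batch 2: sum of counts S = 72 over n = 8 weeks.
After batch 2: Gamma(α+S, β+n) = Gamma(53.78+72, 9.12+8) = Gamma(125.78, 17.12).
Posterior mean = α/β = 125.78/17.12 = 7.3470.

7.3470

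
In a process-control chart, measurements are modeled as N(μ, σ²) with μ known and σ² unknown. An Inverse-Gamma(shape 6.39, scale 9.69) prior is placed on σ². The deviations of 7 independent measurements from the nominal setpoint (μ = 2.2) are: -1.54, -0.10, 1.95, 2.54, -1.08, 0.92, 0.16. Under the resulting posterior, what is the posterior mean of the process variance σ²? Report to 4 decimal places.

1.9153

With known mean μ and an Inverse-Gamma(α, β) prior on σ², the Normal likelihood is conjugate: posterior is Inv-Gamma(α + n/2, β + Σ(xᵢ−μ)²/2).
Σ(xᵢ−μ)² = (-1.54)² + (-0.10)² + (1.95)² + (2.54)² + (-1.08)² + (0.92)² + (0.16)² = 14.6741.
Posterior: Inv-Gamma(6.39 + 7/2, 9.69 + 14.6741/2) = Inv-Gamma(9.89, 17.02705).
E[σ²|data] = β/(α−1) = 17.02705/8.89 = 1.9153.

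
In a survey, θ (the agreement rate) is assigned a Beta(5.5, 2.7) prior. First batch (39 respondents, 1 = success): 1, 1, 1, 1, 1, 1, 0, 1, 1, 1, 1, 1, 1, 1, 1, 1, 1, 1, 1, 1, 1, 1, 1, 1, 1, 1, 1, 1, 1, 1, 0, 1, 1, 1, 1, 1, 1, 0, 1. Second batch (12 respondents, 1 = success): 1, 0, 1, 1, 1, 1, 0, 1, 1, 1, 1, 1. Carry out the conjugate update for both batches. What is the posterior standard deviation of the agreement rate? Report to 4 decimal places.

0.0434

The Beta prior is conjugate to a Binomial/Bernoulli likelihood; the update adds successes to α and failures to β.
After batch 1: Beta(5.5+36, 2.7+3) = Beta(41.5, 5.7).
After batch 2: Beta(41.5+10, 5.7+2) = Beta(51.5, 7.7).
Var = αβ/((α+β)²(α+β+1)) = 51.5·7.7/(59.2²·60.2) = 0.00187957; SD = √0.00187957 = 0.0434.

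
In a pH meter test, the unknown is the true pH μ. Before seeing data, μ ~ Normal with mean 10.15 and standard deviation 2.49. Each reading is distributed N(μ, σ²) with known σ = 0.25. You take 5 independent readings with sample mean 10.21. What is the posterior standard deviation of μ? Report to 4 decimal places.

0.1117

For Normal data with known variance σ², a Normal(μ₀, σ₀²) prior on μ is conjugate. Posterior precision = 1/σ₀² + n/σ²; posterior mean is the precision-weighted average of μ₀ and x̄.
σ₀² = 2.49² = 6.2001, σ² = 0.25² = 0.0625; σ² + n·σ₀² = 0.0625 + 5·6.2001 = 31.063.
Posterior precision = 1/σ₀² + n/σ² = 1/6.2001 + 5/0.0625 = (σ² + n·σ₀²)/(σ₀²σ²) = 31.063/(6.2001·0.0625); posterior variance σₙ² = σ₀²σ²/(σ² + n·σ₀²) = 6.2001·0.0625/31.063 = 0.012475.
Posterior SD = √σₙ² = √(6.2001·0.0625/31.063) = 0.1117.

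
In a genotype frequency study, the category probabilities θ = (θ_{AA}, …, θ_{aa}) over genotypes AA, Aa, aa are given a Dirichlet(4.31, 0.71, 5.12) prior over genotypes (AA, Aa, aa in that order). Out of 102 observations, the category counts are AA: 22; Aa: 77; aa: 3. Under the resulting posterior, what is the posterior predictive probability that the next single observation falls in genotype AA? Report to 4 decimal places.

0.2346

The Dirichlet prior is conjugate to the Multinomial likelihood: each posterior αⱼ = prior αⱼ + observed count nⱼ.
Posterior concentration: (26.31, 77.71, 8.12), total = 112.14.
P(next = AA | data) = α_{AA}/Σα = 0.2346.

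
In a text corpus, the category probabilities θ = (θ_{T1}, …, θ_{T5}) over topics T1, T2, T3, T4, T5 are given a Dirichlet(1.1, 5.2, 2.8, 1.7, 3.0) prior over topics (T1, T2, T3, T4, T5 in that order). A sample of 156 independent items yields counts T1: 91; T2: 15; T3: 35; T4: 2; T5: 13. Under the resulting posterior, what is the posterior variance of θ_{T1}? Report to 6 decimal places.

0.001453

The Dirichlet prior is conjugate to the Multinomial likelihood: each posterior αⱼ = prior αⱼ + observed count nⱼ.
Posterior concentration: (92.1, 20.2, 37.8, 3.7, 16.0), total = 169.8.
Var[θ_j] = α_j(Σα−α_j)/((Σα)²(Σα+1)) = 92.1·77.7/(169.8²·170.8) = 0.001453.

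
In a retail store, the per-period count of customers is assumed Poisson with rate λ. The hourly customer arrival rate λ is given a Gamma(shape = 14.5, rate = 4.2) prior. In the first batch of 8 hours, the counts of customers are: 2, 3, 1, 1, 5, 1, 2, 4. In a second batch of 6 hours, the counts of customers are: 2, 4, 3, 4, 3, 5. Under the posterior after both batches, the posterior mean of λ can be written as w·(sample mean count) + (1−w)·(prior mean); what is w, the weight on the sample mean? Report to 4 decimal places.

0.7692

With a Gamma(shape α, rate β) prior, the Poisson likelihood is conjugate: the posterior is Gamma(α + ΣXᵢ, β + n).
Total number of hours: n = 8 + 6 = 14.
Posterior mean = (α₀+S)/(β₀+n) = [n/(β₀+n)]·(S/n) + [β₀/(β₀+n)]·(α₀/β₀), so only n and β₀ enter the weight.
Weight on data w = n/(β₀+n) = 14/(4.2+14) = 14/18.2 = 0.7692.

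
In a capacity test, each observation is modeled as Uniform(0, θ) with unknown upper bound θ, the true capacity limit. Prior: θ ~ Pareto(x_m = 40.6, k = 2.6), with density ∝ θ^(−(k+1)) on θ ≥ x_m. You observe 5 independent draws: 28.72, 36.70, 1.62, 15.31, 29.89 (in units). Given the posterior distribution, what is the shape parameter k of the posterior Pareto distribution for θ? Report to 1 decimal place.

A Pareto(scale x_m, shape k) prior on the upper bound θ of Uniform(0, θ) is conjugate: posterior is Pareto(max(x_m, max xᵢ), k + n).
Sample maximum = 36.70; prior scale x_m = 40.6 → posterior scale = max = 40.60.
Posterior shape = 2.6 + 5 = 7.6.
Posterior shape k = 7.6.

7.6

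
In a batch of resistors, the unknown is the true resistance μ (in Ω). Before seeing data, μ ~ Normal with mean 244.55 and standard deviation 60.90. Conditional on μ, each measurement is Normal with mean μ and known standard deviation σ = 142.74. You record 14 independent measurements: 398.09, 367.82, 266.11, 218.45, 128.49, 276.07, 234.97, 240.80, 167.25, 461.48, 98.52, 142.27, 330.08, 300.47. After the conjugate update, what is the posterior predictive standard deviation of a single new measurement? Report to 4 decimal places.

146.3554

For Normal data with known variance σ², a Normal(μ₀, σ₀²) prior on μ is conjugate. Posterior precision = 1/σ₀² + n/σ²; posterior mean is the precision-weighted average of μ₀ and x̄.
σ₀² = 60.90² = 3708.81, σ² = 142.74² = 20374.7076; σ² + n·σ₀² = 20374.7076 + 14·3708.81 = 72298.0476.
Posterior precision = 1/σ₀² + n/σ² = 1/3708.81 + 14/20374.7076 = (σ² + n·σ₀²)/(σ₀²σ²) = 72298.0476/(3708.81·20374.7076); posterior variance σₙ² = σ₀²σ²/(σ² + n·σ₀²) = 3708.81·20374.7076/72298.0476 = 1045.199999.
Predictive variance for one new observation = σₙ² + σ² = 3708.81·20374.7076/72298.0476 + 20374.7076 = σ²·(σ₀² + 72298.0476)/72298.0476 = 20374.7076·76006.8576/72298.0476 = 21419.907599; SD = √(20374.7076·76006.8576/72298.0476) = 146.3554.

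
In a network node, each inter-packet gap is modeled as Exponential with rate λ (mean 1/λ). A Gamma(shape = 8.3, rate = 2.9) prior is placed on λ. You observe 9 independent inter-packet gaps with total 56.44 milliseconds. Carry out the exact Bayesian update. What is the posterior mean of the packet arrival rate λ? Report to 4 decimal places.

0.2915

With a Gamma(shape α, rate β) prior on the exponential rate λ, the posterior after n observations with total T = Σxᵢ is Gamma(α+n, β+T).
Posterior: Gamma(8.3+9, 2.9+56.44) = Gamma(17.3, 59.34).
Posterior mean of λ = α/β = 17.3/59.34 = 0.2915.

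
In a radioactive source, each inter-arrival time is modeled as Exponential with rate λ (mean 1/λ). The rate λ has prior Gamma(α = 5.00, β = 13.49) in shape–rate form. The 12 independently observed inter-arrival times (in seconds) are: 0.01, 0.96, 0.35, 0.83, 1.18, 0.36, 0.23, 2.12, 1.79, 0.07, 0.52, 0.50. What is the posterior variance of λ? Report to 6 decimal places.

With a Gamma(shape α, rate β) prior on the exponential rate λ, the posterior after n observations with total T = Σxᵢ is Gamma(α+n, β+T).
Sum of observations T = 8.92 seconds; n = 12.
Posterior: Gamma(5.00+12, 13.49+8.92) = Gamma(17.00, 22.41).
Var = α/β² = 0.033851.

0.033851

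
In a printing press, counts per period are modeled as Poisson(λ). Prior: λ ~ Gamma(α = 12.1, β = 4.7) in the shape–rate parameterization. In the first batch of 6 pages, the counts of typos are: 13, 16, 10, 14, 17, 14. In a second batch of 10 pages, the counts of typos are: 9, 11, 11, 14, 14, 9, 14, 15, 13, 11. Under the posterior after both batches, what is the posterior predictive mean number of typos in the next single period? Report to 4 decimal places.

10.4879

With a Gamma(shape α, rate β) prior, the Poisson likelihood is conjugate: the posterior is Gamma(α + ΣXᵢ, β + n).
Batch 1: sum of counts S = 84 over n = 6 pages.
After batch 1: Gamma(α+S, β+n) = Gamma(12.1+84, 4.7+6) = Gamma(96.1, 10.7).
Batch 2: sum of counts S = 121 over n = 10 pages.
After batch 2: Gamma(α+S, β+n) = Gamma(96.1+121, 10.7+10) = Gamma(217.1, 20.7).
The predictive distribution for one future period is NegBinom with mean α/β = 10.4879.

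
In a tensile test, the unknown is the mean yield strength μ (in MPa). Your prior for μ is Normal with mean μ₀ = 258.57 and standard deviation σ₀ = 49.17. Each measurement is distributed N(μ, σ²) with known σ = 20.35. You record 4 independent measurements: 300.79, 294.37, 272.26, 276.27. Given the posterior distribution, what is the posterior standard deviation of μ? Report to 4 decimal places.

For Normal data with known variance σ², a Normal(μ₀, σ₀²) prior on μ is conjugate. Posterior precision = 1/σ₀² + n/σ²; posterior mean is the precision-weighted average of μ₀ and x̄.
σ₀² = 49.17² = 2417.6889, σ² = 20.35² = 414.1225; σ² + n·σ₀² = 414.1225 + 4·2417.6889 = 10084.8781.
Posterior precision = 1/σ₀² + n/σ² = 1/2417.6889 + 4/414.1225 = (σ² + n·σ₀²)/(σ₀²σ²) = 10084.8781/(2417.6889·414.1225); posterior variance σₙ² = σ₀²σ²/(σ² + n·σ₀²) = 2417.6889·414.1225/10084.8781 = 99.279274.
Posterior SD = √σₙ² = √(2417.6889·414.1225/10084.8781) = 9.9639.

9.9639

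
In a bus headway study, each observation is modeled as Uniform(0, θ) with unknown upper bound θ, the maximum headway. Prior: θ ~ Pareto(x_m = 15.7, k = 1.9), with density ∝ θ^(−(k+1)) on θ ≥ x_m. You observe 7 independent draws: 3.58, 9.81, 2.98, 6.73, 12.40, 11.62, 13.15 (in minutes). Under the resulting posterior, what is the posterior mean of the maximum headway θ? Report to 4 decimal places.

17.6873

A Pareto(scale x_m, shape k) prior on the upper bound θ of Uniform(0, θ) is conjugate: posterior is Pareto(max(x_m, max xᵢ), k + n).
Sample maximum = 13.15; prior scale x_m = 15.7 → posterior scale = max = 15.70.
Posterior shape = 1.9 + 7 = 8.9.
E[θ|data] = k·x_m/(k−1) = 8.9·15.70/7.9 = 17.6873.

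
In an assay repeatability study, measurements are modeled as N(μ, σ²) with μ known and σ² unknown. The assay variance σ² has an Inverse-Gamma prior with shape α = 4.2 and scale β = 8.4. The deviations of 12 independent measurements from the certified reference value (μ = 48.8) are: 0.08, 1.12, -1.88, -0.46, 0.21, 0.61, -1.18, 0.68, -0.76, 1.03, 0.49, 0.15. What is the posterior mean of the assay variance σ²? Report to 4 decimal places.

1.4119

With known mean μ and an Inverse-Gamma(α, β) prior on σ², the Normal likelihood is conjugate: posterior is Inv-Gamma(α + n/2, β + Σ(xᵢ−μ)²/2).
Σ(xᵢ−μ)² = (0.08)² + (1.12)² + (-1.88)² + (-0.46)² + (0.21)² + (0.61)² + (-1.18)² + (0.68)² + (-0.76)² + (1.03)² + (0.49)² + (0.15)² = 9.1789.
Posterior: Inv-Gamma(4.2 + 12/2, 8.4 + 9.1789/2) = Inv-Gamma(10.20, 12.98945).
E[σ²|data] = β/(α−1) = 12.98945/9.20 = 1.4119.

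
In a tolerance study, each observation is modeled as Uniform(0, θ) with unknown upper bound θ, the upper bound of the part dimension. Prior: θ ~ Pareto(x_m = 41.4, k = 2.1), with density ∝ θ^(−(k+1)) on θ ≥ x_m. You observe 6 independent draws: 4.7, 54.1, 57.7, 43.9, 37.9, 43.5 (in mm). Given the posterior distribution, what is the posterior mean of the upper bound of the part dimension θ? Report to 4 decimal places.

65.8268

A Pareto(scale x_m, shape k) prior on the upper bound θ of Uniform(0, θ) is conjugate: posterior is Pareto(max(x_m, max xᵢ), k + n).
Sample maximum = 57.7; prior scale x_m = 41.4 → posterior scale = max = 57.7.
Posterior shape = 2.1 + 6 = 8.1.
E[θ|data] = k·x_m/(k−1) = 8.1·57.7/7.1 = 65.8268.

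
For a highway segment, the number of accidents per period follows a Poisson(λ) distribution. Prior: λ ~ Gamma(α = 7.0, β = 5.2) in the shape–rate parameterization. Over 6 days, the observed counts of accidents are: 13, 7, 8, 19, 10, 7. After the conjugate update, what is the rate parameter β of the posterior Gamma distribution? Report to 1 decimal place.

With a Gamma(shape α, rate β) prior, the Poisson likelihood is conjugate: the posterior is Gamma(α + ΣXᵢ, β + n).
Sum of counts S = 64 over n = 6 days.
Posterior: Gamma(α+S, β+n) = Gamma(7.0+64, 5.2+6) = Gamma(71.0, 11.2).
Posterior β = 11.2.

11.2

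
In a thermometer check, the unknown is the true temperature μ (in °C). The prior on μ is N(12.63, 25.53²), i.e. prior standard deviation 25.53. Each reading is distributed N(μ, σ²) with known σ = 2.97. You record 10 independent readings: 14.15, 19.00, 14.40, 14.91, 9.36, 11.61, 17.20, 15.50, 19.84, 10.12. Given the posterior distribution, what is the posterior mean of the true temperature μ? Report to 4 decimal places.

14.6063

For Normal data with known variance σ², a Normal(μ₀, σ₀²) prior on μ is conjugate. Posterior precision = 1/σ₀² + n/σ²; posterior mean is the precision-weighted average of μ₀ and x̄.
Σxᵢ = 14.15 + 19.00 + 14.40 + 14.91 + 9.36 + 11.61 + 17.20 + 15.50 + 19.84 + 10.12 = 146.09, so n·x̄ = 146.09.
σ₀² = 25.53² = 651.7809, σ² = 2.97² = 8.8209; σ² + n·σ₀² = 8.8209 + 10·651.7809 = 6526.6299.
Posterior mean = (μ₀/σ₀² + n·x̄/σ²)/(1/σ₀² + n/σ²) = (σ²·μ₀ + σ₀²·n·x̄)/(σ² + n·σ₀²) = (8.8209·12.63 + 651.7809·146.09)/6526.6299 = 95330.079648/6526.6299 = 14.6063.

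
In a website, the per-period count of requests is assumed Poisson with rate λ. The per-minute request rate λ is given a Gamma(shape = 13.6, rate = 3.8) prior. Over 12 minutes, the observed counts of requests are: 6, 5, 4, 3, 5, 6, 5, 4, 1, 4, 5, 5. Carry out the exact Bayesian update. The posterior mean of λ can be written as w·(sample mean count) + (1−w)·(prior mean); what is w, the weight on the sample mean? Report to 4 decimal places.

0.7595

With a Gamma(shape α, rate β) prior, the Poisson likelihood is conjugate: the posterior is Gamma(α + ΣXᵢ, β + n).
Posterior mean = (α₀+S)/(β₀+n) = [n/(β₀+n)]·(S/n) + [β₀/(β₀+n)]·(α₀/β₀), so only n and β₀ enter the weight.
Weight on data w = n/(β₀+n) = 12/(3.8+12) = 12/15.8 = 0.7595.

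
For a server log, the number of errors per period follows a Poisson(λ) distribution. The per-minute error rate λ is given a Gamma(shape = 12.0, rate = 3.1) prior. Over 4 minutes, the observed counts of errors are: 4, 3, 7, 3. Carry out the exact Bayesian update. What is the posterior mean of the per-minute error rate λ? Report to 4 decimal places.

4.0845

With a Gamma(shape α, rate β) prior, the Poisson likelihood is conjugate: the posterior is Gamma(α + ΣXᵢ, β + n).
Sum of counts S = 17 over n = 4 minutes.
Posterior: Gamma(α+S, β+n) = Gamma(12.0+17, 3.1+4) = Gamma(29.0, 7.1).
Posterior mean = α/β = 29.0/7.1 = 4.0845.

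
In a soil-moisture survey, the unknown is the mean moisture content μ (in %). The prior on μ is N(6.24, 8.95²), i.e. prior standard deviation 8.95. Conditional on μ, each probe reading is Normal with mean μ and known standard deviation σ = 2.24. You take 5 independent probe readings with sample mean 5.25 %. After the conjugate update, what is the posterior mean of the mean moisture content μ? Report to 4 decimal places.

For Normal data with known variance σ², a Normal(μ₀, σ₀²) prior on μ is conjugate. Posterior precision = 1/σ₀² + n/σ²; posterior mean is the precision-weighted average of μ₀ and x̄.
n·x̄ = 5·5.25 = 26.25.
σ₀² = 8.95² = 80.1025, σ² = 2.24² = 5.0176; σ² + n·σ₀² = 5.0176 + 5·80.1025 = 405.5301.
Posterior mean = (μ₀/σ₀² + n·x̄/σ²)/(1/σ₀² + n/σ²) = (σ²·μ₀ + σ₀²·n·x̄)/(σ² + n·σ₀²) = (5.0176·6.24 + 80.1025·26.25)/405.5301 = 2134.000449/405.5301 = 5.2622.

5.2622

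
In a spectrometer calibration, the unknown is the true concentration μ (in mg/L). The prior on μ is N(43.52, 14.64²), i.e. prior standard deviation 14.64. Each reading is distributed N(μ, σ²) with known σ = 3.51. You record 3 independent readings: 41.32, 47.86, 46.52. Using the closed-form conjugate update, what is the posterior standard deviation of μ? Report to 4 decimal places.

For Normal data with known variance σ², a Normal(μ₀, σ₀²) prior on μ is conjugate. Posterior precision = 1/σ₀² + n/σ²; posterior mean is the precision-weighted average of μ₀ and x̄.
σ₀² = 14.64² = 214.3296, σ² = 3.51² = 12.3201; σ² + n·σ₀² = 12.3201 + 3·214.3296 = 655.3089.
Posterior precision = 1/σ₀² + n/σ² = 1/214.3296 + 3/12.3201 = (σ² + n·σ₀²)/(σ₀²σ²) = 655.3089/(214.3296·12.3201); posterior variance σₙ² = σ₀²σ²/(σ² + n·σ₀²) = 214.3296·12.3201/655.3089 = 4.029492.
Posterior SD = √σₙ² = √(214.3296·12.3201/655.3089) = 2.0074.

2.0074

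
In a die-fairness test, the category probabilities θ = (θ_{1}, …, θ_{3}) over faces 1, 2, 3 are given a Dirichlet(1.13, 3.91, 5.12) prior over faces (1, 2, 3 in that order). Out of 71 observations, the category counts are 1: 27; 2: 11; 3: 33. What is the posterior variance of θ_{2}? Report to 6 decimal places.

The Dirichlet prior is conjugate to the Multinomial likelihood: each posterior αⱼ = prior αⱼ + observed count nⱼ.
Posterior concentration: (28.13, 14.91, 38.12), total = 81.16.
Var[θ_j] = α_j(Σα−α_j)/((Σα)²(Σα+1)) = 14.91·66.25/(81.16²·82.16) = 0.001825.

0.001825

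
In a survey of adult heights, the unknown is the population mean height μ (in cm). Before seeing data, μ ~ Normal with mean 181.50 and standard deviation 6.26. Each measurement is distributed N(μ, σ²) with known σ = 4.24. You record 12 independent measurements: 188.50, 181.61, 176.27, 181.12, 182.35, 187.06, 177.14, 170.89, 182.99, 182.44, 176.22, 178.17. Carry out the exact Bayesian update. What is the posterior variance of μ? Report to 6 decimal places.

1.442969

For Normal data with known variance σ², a Normal(μ₀, σ₀²) prior on μ is conjugate. Posterior precision = 1/σ₀² + n/σ²; posterior mean is the precision-weighted average of μ₀ and x̄.
σ₀² = 6.26² = 39.1876, σ² = 4.24² = 17.9776; σ² + n·σ₀² = 17.9776 + 12·39.1876 = 488.2288.
Posterior precision = 1/σ₀² + n/σ² = 1/39.1876 + 12/17.9776 = (σ² + n·σ₀²)/(σ₀²σ²) = 488.2288/(39.1876·17.9776); posterior variance σₙ² = σ₀²σ²/(σ² + n·σ₀²) = 39.1876·17.9776/488.2288 = 1.442969.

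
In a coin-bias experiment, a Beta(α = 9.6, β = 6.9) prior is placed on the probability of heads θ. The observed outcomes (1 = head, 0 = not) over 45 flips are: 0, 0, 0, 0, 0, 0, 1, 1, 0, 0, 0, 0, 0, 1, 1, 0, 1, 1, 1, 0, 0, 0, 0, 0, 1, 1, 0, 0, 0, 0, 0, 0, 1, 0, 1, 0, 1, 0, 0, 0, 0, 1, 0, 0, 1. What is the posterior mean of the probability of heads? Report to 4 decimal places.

0.3837

The Beta prior is conjugate to a Binomial/Bernoulli likelihood; the update adds successes to α and failures to β.
Posterior: Beta(α+k, β+n−k) = Beta(9.6+14, 6.9+31) = Beta(23.6, 37.9).
Posterior mean = α/(α+β) = 23.6/61.5 = 0.3837.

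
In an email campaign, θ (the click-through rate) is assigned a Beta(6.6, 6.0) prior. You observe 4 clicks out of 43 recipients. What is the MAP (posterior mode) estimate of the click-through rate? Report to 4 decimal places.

The Beta prior is conjugate to a Binomial/Bernoulli likelihood; the update adds successes to α and failures to β.
Posterior: Beta(α+k, β+n−k) = Beta(6.6+4, 6.0+39) = Beta(10.6, 45.0).
Mode of Beta(a,b) for a,b>1 is (a−1)/(a+b−2) = 9.6/53.6 = 0.1791.

0.1791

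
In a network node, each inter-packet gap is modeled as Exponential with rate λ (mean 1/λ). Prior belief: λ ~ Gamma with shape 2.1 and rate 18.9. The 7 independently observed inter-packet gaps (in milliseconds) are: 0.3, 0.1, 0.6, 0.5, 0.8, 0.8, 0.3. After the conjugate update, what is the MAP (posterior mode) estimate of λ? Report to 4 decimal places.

With a Gamma(shape α, rate β) prior on the exponential rate λ, the posterior after n observations with total T = Σxᵢ is Gamma(α+n, β+T).
Sum of observations T = 3.4 milliseconds; n = 7.
Posterior: Gamma(2.1+7, 18.9+3.4) = Gamma(9.1, 22.3).
Mode = (α−1)/β = 0.3632.

0.3632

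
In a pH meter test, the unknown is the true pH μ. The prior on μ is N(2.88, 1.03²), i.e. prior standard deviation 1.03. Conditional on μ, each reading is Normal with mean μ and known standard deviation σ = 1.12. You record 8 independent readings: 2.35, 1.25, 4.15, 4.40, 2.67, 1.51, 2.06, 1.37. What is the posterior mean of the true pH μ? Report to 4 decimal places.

2.5228

For Normal data with known variance σ², a Normal(μ₀, σ₀²) prior on μ is conjugate. Posterior precision = 1/σ₀² + n/σ²; posterior mean is the precision-weighted average of μ₀ and x̄.
Σxᵢ = 2.35 + 1.25 + 4.15 + 4.40 + 2.67 + 1.51 + 2.06 + 1.37 = 19.76, so n·x̄ = 19.76.
σ₀² = 1.03² = 1.0609, σ² = 1.12² = 1.2544; σ² + n·σ₀² = 1.2544 + 8·1.0609 = 9.7416.
Posterior mean = (μ₀/σ₀² + n·x̄/σ²)/(1/σ₀² + n/σ²) = (σ²·μ₀ + σ₀²·n·x̄)/(σ² + n·σ₀²) = (1.2544·2.88 + 1.0609·19.76)/9.7416 = 24.576056/9.7416 = 2.5228.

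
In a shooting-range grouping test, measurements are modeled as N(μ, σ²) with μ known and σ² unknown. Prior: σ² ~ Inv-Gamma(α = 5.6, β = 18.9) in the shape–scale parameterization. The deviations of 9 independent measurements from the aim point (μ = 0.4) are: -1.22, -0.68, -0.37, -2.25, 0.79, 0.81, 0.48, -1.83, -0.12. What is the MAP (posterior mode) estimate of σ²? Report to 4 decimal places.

With known mean μ and an Inverse-Gamma(α, β) prior on σ², the Normal likelihood is conjugate: posterior is Inv-Gamma(α + n/2, β + Σ(xᵢ−μ)²/2).
Σ(xᵢ−μ)² = (-1.22)² + (-0.68)² + (-0.37)² + (-2.25)² + (0.79)² + (0.81)² + (0.48)² + (-1.83)² + (-0.12)² = 12.0241.
Posterior: Inv-Gamma(5.6 + 9/2, 18.9 + 12.0241/2) = Inv-Gamma(10.10, 24.91205).
Mode = β/(α+1) = 24.91205/11.10 = 2.2443.

2.2443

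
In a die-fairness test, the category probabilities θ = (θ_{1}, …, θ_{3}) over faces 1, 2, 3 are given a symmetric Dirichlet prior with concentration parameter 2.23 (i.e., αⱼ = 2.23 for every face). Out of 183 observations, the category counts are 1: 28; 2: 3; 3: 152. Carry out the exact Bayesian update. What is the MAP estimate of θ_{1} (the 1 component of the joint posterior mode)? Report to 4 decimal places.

0.1566

The Dirichlet prior is conjugate to the Multinomial likelihood: each posterior αⱼ = prior αⱼ + observed count nⱼ.
Posterior concentration: (30.23, 5.23, 154.23), total = 189.69.
Joint mode component: (α_{1}−1)/(Σα−K) = 29.23/186.69 = 0.1566.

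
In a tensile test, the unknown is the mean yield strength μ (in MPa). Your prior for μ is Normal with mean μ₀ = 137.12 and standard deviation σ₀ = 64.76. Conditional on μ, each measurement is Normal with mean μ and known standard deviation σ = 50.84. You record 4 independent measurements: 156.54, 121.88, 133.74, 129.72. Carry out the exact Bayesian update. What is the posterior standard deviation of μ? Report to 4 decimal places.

23.6624

For Normal data with known variance σ², a Normal(μ₀, σ₀²) prior on μ is conjugate. Posterior precision = 1/σ₀² + n/σ²; posterior mean is the precision-weighted average of μ₀ and x̄.
σ₀² = 64.76² = 4193.8576, σ² = 50.84² = 2584.7056; σ² + n·σ₀² = 2584.7056 + 4·4193.8576 = 19360.136.
Posterior precision = 1/σ₀² + n/σ² = 1/4193.8576 + 4/2584.7056 = (σ² + n·σ₀²)/(σ₀²σ²) = 19360.136/(4193.8576·2584.7056); posterior variance σₙ² = σ₀²σ²/(σ² + n·σ₀²) = 4193.8576·2584.7056/19360.136 = 559.907597.
Posterior SD = √σₙ² = √(4193.8576·2584.7056/19360.136) = 23.6624.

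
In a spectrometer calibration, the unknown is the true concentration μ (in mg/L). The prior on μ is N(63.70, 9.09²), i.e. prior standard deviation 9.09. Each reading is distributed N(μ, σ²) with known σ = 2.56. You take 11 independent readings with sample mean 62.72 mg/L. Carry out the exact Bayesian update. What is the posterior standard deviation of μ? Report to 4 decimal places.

0.7691

For Normal data with known variance σ², a Normal(μ₀, σ₀²) prior on μ is conjugate. Posterior precision = 1/σ₀² + n/σ²; posterior mean is the precision-weighted average of μ₀ and x̄.
σ₀² = 9.09² = 82.6281, σ² = 2.56² = 6.5536; σ² + n·σ₀² = 6.5536 + 11·82.6281 = 915.4627.
Posterior precision = 1/σ₀² + n/σ² = 1/82.6281 + 11/6.5536 = (σ² + n·σ₀²)/(σ₀²σ²) = 915.4627/(82.6281·6.5536); posterior variance σₙ² = σ₀²σ²/(σ² + n·σ₀²) = 82.6281·6.5536/915.4627 = 0.591517.
Posterior SD = √σₙ² = √(82.6281·6.5536/915.4627) = 0.7691.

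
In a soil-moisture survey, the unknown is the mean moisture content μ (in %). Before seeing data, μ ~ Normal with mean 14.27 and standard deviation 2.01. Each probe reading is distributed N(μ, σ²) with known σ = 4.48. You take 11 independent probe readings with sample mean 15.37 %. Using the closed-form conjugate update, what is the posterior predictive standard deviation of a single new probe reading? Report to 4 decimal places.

For Normal data with known variance σ², a Normal(μ₀, σ₀²) prior on μ is conjugate. Posterior precision = 1/σ₀² + n/σ²; posterior mean is the precision-weighted average of μ₀ and x̄.
σ₀² = 2.01² = 4.0401, σ² = 4.48² = 20.0704; σ² + n·σ₀² = 20.0704 + 11·4.0401 = 64.5115.
Posterior precision = 1/σ₀² + n/σ² = 1/4.0401 + 11/20.0704 = (σ² + n·σ₀²)/(σ₀²σ²) = 64.5115/(4.0401·20.0704); posterior variance σₙ² = σ₀²σ²/(σ² + n·σ₀²) = 4.0401·20.0704/64.5115 = 1.256930.
Predictive variance for one new observation = σₙ² + σ² = 4.0401·20.0704/64.5115 + 20.0704 = σ²·(σ₀² + 64.5115)/64.5115 = 20.0704·68.5516/64.5115 = 21.327330; SD = √(20.0704·68.5516/64.5115) = 4.6182.

4.6182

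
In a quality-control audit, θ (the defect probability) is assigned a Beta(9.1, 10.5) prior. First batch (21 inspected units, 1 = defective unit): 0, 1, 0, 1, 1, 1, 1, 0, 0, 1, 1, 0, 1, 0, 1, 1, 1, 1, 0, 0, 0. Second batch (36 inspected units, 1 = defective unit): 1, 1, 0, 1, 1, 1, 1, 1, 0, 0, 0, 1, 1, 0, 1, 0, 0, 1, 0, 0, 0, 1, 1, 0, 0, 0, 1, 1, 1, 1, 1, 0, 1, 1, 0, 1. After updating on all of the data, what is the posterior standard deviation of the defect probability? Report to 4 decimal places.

0.0565

The Beta prior is conjugate to a Binomial/Bernoulli likelihood; the update adds successes to α and failures to β.
After batch 1: Beta(9.1+12, 10.5+9) = Beta(21.1, 19.5).
After batch 2: Beta(21.1+21, 19.5+15) = Beta(42.1, 34.5).
Var = αβ/((α+β)²(α+β+1)) = 42.1·34.5/(76.6²·77.6) = 0.00318994; SD = √0.00318994 = 0.0565.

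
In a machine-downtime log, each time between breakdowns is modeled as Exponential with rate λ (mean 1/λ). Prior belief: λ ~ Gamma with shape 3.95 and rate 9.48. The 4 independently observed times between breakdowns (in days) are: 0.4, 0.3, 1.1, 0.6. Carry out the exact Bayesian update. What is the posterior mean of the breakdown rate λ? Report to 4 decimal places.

With a Gamma(shape α, rate β) prior on the exponential rate λ, the posterior after n observations with total T = Σxᵢ is Gamma(α+n, β+T).
Sum of observations T = 2.4 days; n = 4.
Posterior: Gamma(3.95+4, 9.48+2.4) = Gamma(7.95, 11.88).
Posterior mean of λ = α/β = 7.95/11.88 = 0.6692.

0.6692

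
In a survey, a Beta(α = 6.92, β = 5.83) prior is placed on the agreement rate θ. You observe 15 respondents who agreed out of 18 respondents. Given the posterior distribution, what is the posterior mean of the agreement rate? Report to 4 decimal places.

0.7128

The Beta prior is conjugate to a Binomial/Bernoulli likelihood; the update adds successes to α and failures to β.
Posterior: Beta(α+k, β+n−k) = Beta(6.92+15, 5.83+3) = Beta(21.92, 8.83).
Posterior mean = α/(α+β) = 21.92/30.75 = 0.7128.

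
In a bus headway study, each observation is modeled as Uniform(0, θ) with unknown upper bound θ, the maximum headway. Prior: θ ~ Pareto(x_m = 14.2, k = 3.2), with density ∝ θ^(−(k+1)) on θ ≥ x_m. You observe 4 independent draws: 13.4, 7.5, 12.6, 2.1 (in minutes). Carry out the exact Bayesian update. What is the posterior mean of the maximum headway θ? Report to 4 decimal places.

A Pareto(scale x_m, shape k) prior on the upper bound θ of Uniform(0, θ) is conjugate: posterior is Pareto(max(x_m, max xᵢ), k + n).
Sample maximum = 13.4; prior scale x_m = 14.2 → posterior scale = max = 14.2.
Posterior shape = 3.2 + 4 = 7.2.
E[θ|data] = k·x_m/(k−1) = 7.2·14.2/6.2 = 16.4903.

16.4903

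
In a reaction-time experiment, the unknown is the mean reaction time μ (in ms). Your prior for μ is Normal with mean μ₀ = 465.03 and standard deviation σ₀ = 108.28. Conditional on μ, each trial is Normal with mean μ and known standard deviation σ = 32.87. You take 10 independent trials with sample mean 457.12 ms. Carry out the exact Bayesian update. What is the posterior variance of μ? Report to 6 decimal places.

107.057141

For Normal data with known variance σ², a Normal(μ₀, σ₀²) prior on μ is conjugate. Posterior precision = 1/σ₀² + n/σ²; posterior mean is the precision-weighted average of μ₀ and x̄.
σ₀² = 108.28² = 11724.5584, σ² = 32.87² = 1080.4369; σ² + n·σ₀² = 1080.4369 + 10·11724.5584 = 118326.0209.
Posterior precision = 1/σ₀² + n/σ² = 1/11724.5584 + 10/1080.4369 = (σ² + n·σ₀²)/(σ₀²σ²) = 118326.0209/(11724.5584·1080.4369); posterior variance σₙ² = σ₀²σ²/(σ² + n·σ₀²) = 11724.5584·1080.4369/118326.0209 = 107.057141.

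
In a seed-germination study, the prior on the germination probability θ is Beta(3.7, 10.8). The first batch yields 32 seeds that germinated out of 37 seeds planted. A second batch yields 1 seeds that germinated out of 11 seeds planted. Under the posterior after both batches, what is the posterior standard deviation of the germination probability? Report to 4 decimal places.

0.0618

The Beta prior is conjugate to a Binomial/Bernoulli likelihood; the update adds successes to α and failures to β.
After batch 1: Beta(3.7+32, 10.8+5) = Beta(35.7, 15.8).
After batch 2: Beta(35.7+1, 15.8+10) = Beta(36.7, 25.8).
Var = αβ/((α+β)²(α+β+1)) = 36.7·25.8/(62.5²·63.5) = 0.00381726; SD = √0.00381726 = 0.0618.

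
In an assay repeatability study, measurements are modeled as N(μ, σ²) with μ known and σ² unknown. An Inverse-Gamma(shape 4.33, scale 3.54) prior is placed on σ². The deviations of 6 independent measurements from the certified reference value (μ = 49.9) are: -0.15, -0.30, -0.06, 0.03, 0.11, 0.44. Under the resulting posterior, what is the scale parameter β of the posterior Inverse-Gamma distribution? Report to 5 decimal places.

With known mean μ and an Inverse-Gamma(α, β) prior on σ², the Normal likelihood is conjugate: posterior is Inv-Gamma(α + n/2, β + Σ(xᵢ−μ)²/2).
Σ(xᵢ−μ)² = (-0.15)² + (-0.30)² + (-0.06)² + (0.03)² + (0.11)² + (0.44)² = 0.3227.
Posterior: Inv-Gamma(4.33 + 6/2, 3.54 + 0.3227/2) = Inv-Gamma(7.33, 3.70135).
Posterior β = 3.70135.

3.70135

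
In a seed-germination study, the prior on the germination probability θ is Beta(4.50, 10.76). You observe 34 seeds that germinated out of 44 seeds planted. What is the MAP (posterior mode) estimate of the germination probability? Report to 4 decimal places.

0.6549

The Beta prior is conjugate to a Binomial/Bernoulli likelihood; the update adds successes to α and failures to β.
Posterior: Beta(α+k, β+n−k) = Beta(4.50+34, 10.76+10) = Beta(38.50, 20.76).
Mode of Beta(a,b) for a,b>1 is (a−1)/(a+b−2) = 37.50/57.26 = 0.6549.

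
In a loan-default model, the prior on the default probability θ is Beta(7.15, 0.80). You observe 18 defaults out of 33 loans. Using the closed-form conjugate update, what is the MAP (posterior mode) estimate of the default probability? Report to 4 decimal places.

The Beta prior is conjugate to a Binomial/Bernoulli likelihood; the update adds successes to α and failures to β.
Posterior: Beta(α+k, β+n−k) = Beta(7.15+18, 0.80+15) = Beta(25.15, 15.80).
Mode of Beta(a,b) for a,b>1 is (a−1)/(a+b−2) = 24.15/38.95 = 0.6200.

0.6200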